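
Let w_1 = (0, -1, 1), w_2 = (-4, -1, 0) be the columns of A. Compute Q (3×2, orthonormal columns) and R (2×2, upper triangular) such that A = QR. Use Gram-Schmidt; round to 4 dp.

q_1 = w_1/‖w_1‖ = (0, -1, 1)/1.4142 = (0.0000, -0.7071, 0.7071).
r_{12} = q_1·w_2 = 0.7071.
u_2 = w_2 − 0.7071·q_1 = (-4.0000, -0.5000, -0.5000).
‖u_2‖ = 4.0620, so q_2 = (-0.9847, -0.1231, -0.1231).

Q = [[0.0000, -0.9847], [-0.7071, -0.1231], [0.7071, -0.1231]], R = [[1.4142, 0.7071], [0.0000, 4.0620]]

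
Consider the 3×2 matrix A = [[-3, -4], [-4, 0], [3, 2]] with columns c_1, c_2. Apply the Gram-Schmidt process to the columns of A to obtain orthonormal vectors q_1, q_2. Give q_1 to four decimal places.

q_1 = (-0.5145, -0.6860, 0.5145)

q_1 = c_1/‖c_1‖ = (-3, -4, 3)/5.8310 = (-0.5145, -0.6860, 0.5145).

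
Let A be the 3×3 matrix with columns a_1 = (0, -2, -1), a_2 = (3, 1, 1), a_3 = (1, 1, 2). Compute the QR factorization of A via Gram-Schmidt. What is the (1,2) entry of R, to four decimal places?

a_1 = (0, -2, -1); ‖a_1‖ = 2.2361, so q_1 = (0.0000, -0.8944, -0.4472).
r_{12} = q_1·a_2 = -1.3416.

r_{12} = -1.3416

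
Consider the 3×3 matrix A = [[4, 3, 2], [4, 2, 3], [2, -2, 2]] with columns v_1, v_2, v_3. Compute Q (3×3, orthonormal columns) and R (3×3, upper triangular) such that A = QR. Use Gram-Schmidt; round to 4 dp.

q_1 = v_1/‖v_1‖ = (4, 4, 2)/6.0000 = (0.6667, 0.6667, 0.3333).
r_{12} = q_1·v_2 = 2.6667.
u_2 = v_2 − 2.6667·q_1 = (1.2222, 0.2222, -2.8889).
‖u_2‖ = 3.1447, so q_2 = (0.3887, 0.0707, -0.9187).
r_{13} = q_1·v_3 = 4.0000; r_{23} = q_2·v_3 = -0.8480.
u_3 = v_3 − 4.0000·q_1 + 0.8480·q_2 = (-0.3371, 0.3933, -0.1124).
‖u_3‖ = 0.5300, so q_3 = (-0.6360, 0.7420, -0.2120).

Q = [[0.6667, 0.3887, -0.6360], [0.6667, 0.0707, 0.7420], [0.3333, -0.9187, -0.2120]], R = [[6.0000, 2.6667, 4.0000], [0.0000, 3.1447, -0.8480], [0.0000, 0.0000, 0.5300]]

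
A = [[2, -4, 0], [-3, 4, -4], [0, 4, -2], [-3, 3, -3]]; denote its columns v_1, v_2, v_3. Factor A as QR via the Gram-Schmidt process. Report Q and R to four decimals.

Q = [[0.4264, -0.3147, -0.8411], [-0.6396, 0.0105, -0.4117], [0.0000, 0.9232, -0.3176], [-0.6396, -0.2203, -0.1491]], R = [[4.6904, -6.1828, 4.4772], [0.0000, 4.3328, -1.2274], [0.0000, 0.0000, 2.7291]]

v_1 = (2, -3, 0, -3); ‖v_1‖ = 4.6904, so q_1 = (0.4264, -0.6396, 0.0000, -0.6396).
q_1·v_2 = 0.4264·(-4) + (-0.6396)·4 + 0.0000·4 + (-0.6396)·3 = -6.1828.
u_2 = v_2 + 6.1828·q_1 = (-1.3636, 0.0455, 4.0000, -0.9545).
‖u_2‖ = 4.3328, so q_2 = (-0.3147, 0.0105, 0.9232, -0.2203).
q_1·v_3 = 0.4264·0 + (-0.6396)·(-4) + 0.0000·(-2) + (-0.6396)·(-3) = 4.4772; q_2·v_3 = (-0.3147)·0 + 0.0105·(-4) + 0.9232·(-2) + (-0.2203)·(-3) = -1.2274.
u_3 = v_3 − 4.4772·q_1 + 1.2274·q_2 = (-2.2954, -1.1235, -0.8668, -0.4068).
‖u_3‖ = 2.7291, so q_3 = (-0.8411, -0.4117, -0.3176, -0.1491).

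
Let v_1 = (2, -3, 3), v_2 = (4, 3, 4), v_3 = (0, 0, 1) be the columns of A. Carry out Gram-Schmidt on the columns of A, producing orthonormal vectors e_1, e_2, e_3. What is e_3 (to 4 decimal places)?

e_3 = (-0.7514, 0.1431, 0.6441)

v_1 = (2, -3, 3); ‖v_1‖ = 4.6904, so e_1 = (0.4264, -0.6396, 0.6396).
e_1·v_2 = 0.4264·4 + (-0.6396)·3 + 0.6396·4 = 2.3452.
u_2 = v_2 − 2.3452·e_1 = (3.0000, 4.5000, 2.5000).
‖u_2‖ = 5.9582, so e_2 = (0.5035, 0.7553, 0.4196).
e_1·v_3 = 0.4264·0 + (-0.6396)·0 + 0.6396·1 = 0.6396; e_2·v_3 = 0.5035·0 + 0.7553·0 + 0.4196·1 = 0.4196.
u_3 = v_3 − 0.6396·e_1 − 0.4196·e_2 = (-0.4840, 0.0922, 0.4149).
‖u_3‖ = 0.6441, so e_3 = (-0.7514, 0.1431, 0.6441).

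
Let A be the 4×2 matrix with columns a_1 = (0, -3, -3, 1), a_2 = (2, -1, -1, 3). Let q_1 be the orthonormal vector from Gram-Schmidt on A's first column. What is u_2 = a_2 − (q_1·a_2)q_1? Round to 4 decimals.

u_2 = (2.0000, 0.4211, 0.4211, 2.5263)

a_1 = (0, -3, -3, 1); ‖a_1‖ = 4.3589, so q_1 = (0.0000, -0.6882, -0.6882, 0.2294).
q_1·a_2 = 0.0000·2 + (-0.6882)·(-1) + (-0.6882)·(-1) + 0.2294·3 = 2.0647.
u_2 = a_2 − 2.0647·q_1 = (2.0000, 0.4211, 0.4211, 2.5263).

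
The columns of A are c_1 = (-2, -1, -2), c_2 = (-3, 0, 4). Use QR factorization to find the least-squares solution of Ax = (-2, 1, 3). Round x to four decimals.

c_1 = (-2, -1, -2); ‖c_1‖ = 3.0000, so q_1 = (-0.6667, -0.3333, -0.6667).
q_1·c_2 = (-0.6667)·(-3) + (-0.3333)·0 + (-0.6667)·4 = -0.6667.
u_2 = c_2 + 0.6667·q_1 = (-3.4444, -0.2222, 3.5556).
‖u_2‖ = 4.9554, so q_2 = (-0.6951, -0.0448, 0.7175).
Qᵀb = (-1.0000, 3.4979).
Back-substitute: x_2 = 3.4979/4.9554 = 0.7059.
x_1 = (-1.0000 + 0.6667·0.7059)/3.0000 = -0.1765.

x = (-0.1765, 0.7059)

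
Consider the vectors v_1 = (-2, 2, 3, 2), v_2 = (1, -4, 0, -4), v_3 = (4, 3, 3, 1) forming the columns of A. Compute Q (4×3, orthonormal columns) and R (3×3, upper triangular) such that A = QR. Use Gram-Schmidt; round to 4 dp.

Q = [[-0.4364, -0.1704, 0.8536], [0.4364, -0.5453, 0.2890], [0.6547, 0.6134, 0.4268], [0.4364, -0.5453, -0.0756]], R = [[4.5826, -3.9279, 1.9640], [0.0000, 4.1918, -1.0224], [0.0000, 0.0000, 5.4861]]

q_1 = v_1/‖v_1‖ = (-2, 2, 3, 2)/4.5826 = (-0.4364, 0.4364, 0.6547, 0.4364).
r_{12} = q_1·v_2 = -3.9279.
u_2 = v_2 + 3.9279·q_1 = (-0.7143, -2.2857, 2.5714, -2.2857).
‖u_2‖ = 4.1918, so q_2 = (-0.1704, -0.5453, 0.6134, -0.5453).
r_{13} = q_1·v_3 = 1.9640; r_{23} = q_2·v_3 = -1.0224.
u_3 = v_3 − 1.9640·q_1 + 1.0224·q_2 = (4.6829, 1.5854, 2.3415, -0.4146).
‖u_3‖ = 5.4861, so q_3 = (0.8536, 0.2890, 0.4268, -0.0756).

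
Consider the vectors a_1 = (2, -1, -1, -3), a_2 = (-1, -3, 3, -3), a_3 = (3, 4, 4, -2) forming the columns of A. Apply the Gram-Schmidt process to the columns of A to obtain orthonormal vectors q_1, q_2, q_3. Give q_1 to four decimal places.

a_1 = (2, -1, -1, -3); ‖a_1‖ = 3.8730, so q_1 = (0.5164, -0.2582, -0.2582, -0.7746).

q_1 = (0.5164, -0.2582, -0.2582, -0.7746)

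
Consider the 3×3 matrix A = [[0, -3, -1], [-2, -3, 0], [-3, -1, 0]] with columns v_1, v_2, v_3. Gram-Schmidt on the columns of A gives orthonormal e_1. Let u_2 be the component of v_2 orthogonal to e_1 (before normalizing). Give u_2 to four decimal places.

v_1 = (0, -2, -3); ‖v_1‖ = 3.6056, so e_1 = (0.0000, -0.5547, -0.8321).
e_1·v_2 = 0.0000·(-3) + (-0.5547)·(-3) + (-0.8321)·(-1) = 2.4962.
u_2 = v_2 − 2.4962·e_1 = (-3.0000, -1.6154, 1.0769).

u_2 = (-3.0000, -1.6154, 1.0769)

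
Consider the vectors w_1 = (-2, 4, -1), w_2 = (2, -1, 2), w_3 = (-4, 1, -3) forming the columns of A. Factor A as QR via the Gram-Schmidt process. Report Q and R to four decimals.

w_1 = (-2, 4, -1); ‖w_1‖ = 4.5826, so e_1 = (-0.4364, 0.8729, -0.2182).
e_1·w_2 = (-0.4364)·2 + 0.8729·(-1) + (-0.2182)·2 = -2.1822.
u_2 = w_2 + 2.1822·e_1 = (1.0476, 0.9048, 1.5238).
‖u_2‖ = 2.0587, so e_2 = (0.5089, 0.4395, 0.7402).
e_1·w_3 = (-0.4364)·(-4) + 0.8729·1 + (-0.2182)·(-3) = 3.2733; e_2·w_3 = 0.5089·(-4) + 0.4395·1 + 0.7402·(-3) = -3.8166.
u_3 = w_3 − 3.2733·e_1 + 3.8166·e_2 = (-0.6292, -0.1798, 0.5393).
‖u_3‖ = 0.8480, so e_3 = (-0.7420, -0.2120, 0.6360).

Q = [[-0.4364, 0.5089, -0.7420], [0.8729, 0.4395, -0.2120], [-0.2182, 0.7402, 0.6360]], R = [[4.5826, -2.1822, 3.2733], [0.0000, 2.0587, -3.8166], [0.0000, 0.0000, 0.8480]]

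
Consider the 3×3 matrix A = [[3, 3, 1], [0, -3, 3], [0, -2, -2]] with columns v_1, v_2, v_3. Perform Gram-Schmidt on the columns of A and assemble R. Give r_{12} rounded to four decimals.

r_{12} = 3.0000

q_1 = v_1/‖v_1‖ = (3, 0, 0)/3.0000 = (1.0000, 0.0000, 0.0000).
r_{12} = q_1·v_2 = 3.0000.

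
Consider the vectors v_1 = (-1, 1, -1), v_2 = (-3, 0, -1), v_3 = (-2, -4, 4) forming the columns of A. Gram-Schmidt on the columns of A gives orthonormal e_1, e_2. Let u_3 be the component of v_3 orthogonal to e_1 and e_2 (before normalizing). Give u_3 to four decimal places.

u_3 = (-0.4286, 0.8571, 1.2857)

e_1 = v_1/‖v_1‖ = (-1, 1, -1)/1.7321 = (-0.5774, 0.5774, -0.5774).
r_{12} = e_1·v_2 = 2.3094.
u_2 = v_2 − 2.3094·e_1 = (-1.6667, -1.3333, 0.3333).
‖u_2‖ = 2.1602, so e_2 = (-0.7715, -0.6172, 0.1543).
r_{13} = e_1·v_3 = -3.4641; r_{23} = e_2·v_3 = 4.6291.
u_3 = v_3 + 3.4641·e_1 − 4.6291·e_2 = (-0.4286, 0.8571, 1.2857).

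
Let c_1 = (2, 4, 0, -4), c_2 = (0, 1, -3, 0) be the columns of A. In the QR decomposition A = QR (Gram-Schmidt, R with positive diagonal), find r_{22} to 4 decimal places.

r_{22} = 3.0912

q_1 = c_1/‖c_1‖ = (2, 4, 0, -4)/6.0000 = (0.3333, 0.6667, 0.0000, -0.6667).
r_{12} = q_1·c_2 = 0.6667.
u_2 = c_2 − 0.6667·q_1 = (-0.2222, 0.5556, -3.0000, 0.4444).
r_{22} = ‖u_2‖ = 3.0912.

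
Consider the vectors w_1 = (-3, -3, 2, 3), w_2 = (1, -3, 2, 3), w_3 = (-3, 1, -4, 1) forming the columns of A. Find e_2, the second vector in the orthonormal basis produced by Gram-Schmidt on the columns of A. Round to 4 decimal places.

e_2 = (0.8424, -0.3446, 0.2298, 0.3446)

e_1 = w_1/‖w_1‖ = (-3, -3, 2, 3)/5.5678 = (-0.5388, -0.5388, 0.3592, 0.5388).
r_{12} = e_1·w_2 = 3.4125.
u_2 = w_2 − 3.4125·e_1 = (2.8387, -1.1613, 0.7742, 1.1613).
‖u_2‖ = 3.3697, so e_2 = (0.8424, -0.3446, 0.2298, 0.3446).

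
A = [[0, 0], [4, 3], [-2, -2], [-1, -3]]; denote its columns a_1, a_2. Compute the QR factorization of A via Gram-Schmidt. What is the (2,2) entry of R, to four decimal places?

r_{22} = 2.1931

a_1 = (0, 4, -2, -1); ‖a_1‖ = 4.5826, so e_1 = (0.0000, 0.8729, -0.4364, -0.2182).
e_1·a_2 = 0.0000·0 + 0.8729·3 + (-0.4364)·(-2) + (-0.2182)·(-3) = 4.1461.
u_2 = a_2 − 4.1461·e_1 = (0.0000, -0.6190, -0.1905, -2.0952).
r_{22} = ‖u_2‖ = 2.1931.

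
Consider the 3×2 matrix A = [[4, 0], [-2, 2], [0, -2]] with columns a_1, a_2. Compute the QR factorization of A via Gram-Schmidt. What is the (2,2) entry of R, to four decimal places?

q_1 = a_1/‖a_1‖ = (4, -2, 0)/4.4721 = (0.8944, -0.4472, 0.0000).
r_{12} = q_1·a_2 = -0.8944.
u_2 = a_2 + 0.8944·q_1 = (0.8000, 1.6000, -2.0000).
r_{22} = ‖u_2‖ = 2.6833.

r_{22} = 2.6833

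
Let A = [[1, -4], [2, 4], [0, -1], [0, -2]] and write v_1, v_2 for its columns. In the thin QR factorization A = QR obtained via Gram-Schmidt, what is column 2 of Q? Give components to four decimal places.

q_2 = (-0.8256, 0.4128, -0.1720, -0.3440)

q_1 = v_1/‖v_1‖ = (1, 2, 0, 0)/2.2361 = (0.4472, 0.8944, 0.0000, 0.0000).
r_{12} = q_1·v_2 = 1.7889.
u_2 = v_2 − 1.7889·q_1 = (-4.8000, 2.4000, -1.0000, -2.0000).
‖u_2‖ = 5.8138, so q_2 = (-0.8256, 0.4128, -0.1720, -0.3440).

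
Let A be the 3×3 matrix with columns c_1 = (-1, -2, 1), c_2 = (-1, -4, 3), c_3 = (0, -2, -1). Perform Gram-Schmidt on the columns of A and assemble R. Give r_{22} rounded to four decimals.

c_1 = (-1, -2, 1); ‖c_1‖ = 2.4495, so e_1 = (-0.4082, -0.8165, 0.4082).
e_1·c_2 = (-0.4082)·(-1) + (-0.8165)·(-4) + 0.4082·3 = 4.8990.
u_2 = c_2 − 4.8990·e_1 = (1.0000, 0.0000, 1.0000).
r_{22} = ‖u_2‖ = 1.4142.

r_{22} = 1.4142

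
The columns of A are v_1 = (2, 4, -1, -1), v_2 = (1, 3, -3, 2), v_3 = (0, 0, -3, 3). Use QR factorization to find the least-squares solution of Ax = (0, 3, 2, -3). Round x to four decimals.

v_1 = (2, 4, -1, -1); ‖v_1‖ = 4.6904, so q_1 = (0.4264, 0.8528, -0.2132, -0.2132).
q_1·v_2 = 0.4264·1 + 0.8528·3 + (-0.2132)·(-3) + (-0.2132)·2 = 3.1980.
u_2 = v_2 − 3.1980·q_1 = (-0.3636, 0.2727, -2.3182, 2.6818).
‖u_2‖ = 3.5739, so q_2 = (-0.1017, 0.0763, -0.6486, 0.7504).
q_1·v_3 = 0.4264·0 + 0.8528·0 + (-0.2132)·(-3) + (-0.2132)·3 = 0.0000; q_2·v_3 = (-0.1017)·0 + 0.0763·0 + (-0.6486)·(-3) + 0.7504·3 = 4.1971.
u_3 = v_3 + 0.0000·q_1 − 4.1971·q_2 = (0.4270, -0.3203, -0.2776, -0.1495).
‖u_3‖ = 0.6200, so q_3 = (0.6888, -0.5166, -0.4477, -0.2411).
Qᵀb = (2.7716, -3.3195, -1.7221).
Back-substitute: x_3 = -1.7221/0.6200 = -2.7778.
x_2 = (-3.3195 − 4.1971·(-2.7778))/3.5739 = 2.3333.
x_1 = (2.7716 − 3.1980·2.3333 + 0.0000·(-2.7778))/4.6904 = -1.0000.

x = (-1.0000, 2.3333, -2.7778)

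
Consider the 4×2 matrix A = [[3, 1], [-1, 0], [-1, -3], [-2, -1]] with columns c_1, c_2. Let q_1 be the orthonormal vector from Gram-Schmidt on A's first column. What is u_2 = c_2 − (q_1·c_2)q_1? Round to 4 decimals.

u_2 = (-0.6000, 0.5333, -2.4667, 0.0667)

q_1 = c_1/‖c_1‖ = (3, -1, -1, -2)/3.8730 = (0.7746, -0.2582, -0.2582, -0.5164).
r_{12} = q_1·c_2 = 2.0656.
u_2 = c_2 − 2.0656·q_1 = (-0.6000, 0.5333, -2.4667, 0.0667).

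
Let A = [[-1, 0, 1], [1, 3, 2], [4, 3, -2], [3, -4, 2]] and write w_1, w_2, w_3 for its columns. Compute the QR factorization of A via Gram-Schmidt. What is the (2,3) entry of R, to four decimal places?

r_{23} = -1.3596

e_1 = w_1/‖w_1‖ = (-1, 1, 4, 3)/5.1962 = (-0.1925, 0.1925, 0.7698, 0.5774).
r_{12} = e_1·w_2 = 0.5774.
u_2 = w_2 − 0.5774·e_1 = (0.1111, 2.8889, 2.5556, -4.3333).
‖u_2‖ = 5.8023, so e_2 = (0.0191, 0.4979, 0.4404, -0.7468).
r_{23} = e_2·w_3 = -1.3596.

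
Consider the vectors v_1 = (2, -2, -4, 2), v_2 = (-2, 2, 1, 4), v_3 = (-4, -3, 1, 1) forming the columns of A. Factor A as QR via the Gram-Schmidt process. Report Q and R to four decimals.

v_1 = (2, -2, -4, 2); ‖v_1‖ = 5.2915, so e_1 = (0.3780, -0.3780, -0.7559, 0.3780).
e_1·v_2 = 0.3780·(-2) + (-0.3780)·2 + (-0.7559)·1 + 0.3780·4 = -0.7559.
u_2 = v_2 + 0.7559·e_1 = (-1.7143, 1.7143, 0.4286, 4.2857).
‖u_2‖ = 4.9425, so e_2 = (-0.3468, 0.3468, 0.0867, 0.8671).
e_1·v_3 = 0.3780·(-4) + (-0.3780)·(-3) + (-0.7559)·1 + 0.3780·1 = -0.7559; e_2·v_3 = (-0.3468)·(-4) + 0.3468·(-3) + 0.0867·1 + 0.8671·1 = 1.3007.
u_3 = v_3 + 0.7559·e_1 − 1.3007·e_2 = (-3.2632, -3.7368, 0.3158, 0.1579).
‖u_3‖ = 4.9736, so e_3 = (-0.6561, -0.7513, 0.0635, 0.0317).

Q = [[0.3780, -0.3468, -0.6561], [-0.3780, 0.3468, -0.7513], [-0.7559, 0.0867, 0.0635], [0.3780, 0.8671, 0.0317]], R = [[5.2915, -0.7559, -0.7559], [0.0000, 4.9425, 1.3007], [0.0000, 0.0000, 4.9736]]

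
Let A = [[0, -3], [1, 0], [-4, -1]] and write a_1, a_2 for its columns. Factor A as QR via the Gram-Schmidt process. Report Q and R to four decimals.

a_1 = (0, 1, -4); ‖a_1‖ = 4.1231, so e_1 = (0.0000, 0.2425, -0.9701).
e_1·a_2 = 0.0000·(-3) + 0.2425·0 + (-0.9701)·(-1) = 0.9701.
u_2 = a_2 − 0.9701·e_1 = (-3.0000, -0.2353, -0.0588).
‖u_2‖ = 3.0098, so e_2 = (-0.9967, -0.0782, -0.0195).

Q = [[0.0000, -0.9967], [0.2425, -0.0782], [-0.9701, -0.0195]], R = [[4.1231, 0.9701], [0.0000, 3.0098]]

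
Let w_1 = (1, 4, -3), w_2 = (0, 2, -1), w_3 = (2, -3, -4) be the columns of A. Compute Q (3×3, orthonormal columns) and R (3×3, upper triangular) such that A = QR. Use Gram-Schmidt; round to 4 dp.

w_1 = (1, 4, -3); ‖w_1‖ = 5.0990, so q_1 = (0.1961, 0.7845, -0.5883).
q_1·w_2 = 0.1961·0 + 0.7845·2 + (-0.5883)·(-1) = 2.1573.
u_2 = w_2 − 2.1573·q_1 = (-0.4231, 0.3077, 0.2692).
‖u_2‖ = 0.5883, so q_2 = (-0.7191, 0.5230, 0.4576).
q_1·w_3 = 0.1961·2 + 0.7845·(-3) + (-0.5883)·(-4) = 0.3922; q_2·w_3 = (-0.7191)·2 + 0.5230·(-3) + 0.4576·(-4) = -4.8375.
u_3 = w_3 − 0.3922·q_1 + 4.8375·q_2 = (-1.5556, -0.7778, -1.5556).
‖u_3‖ = 2.3333, so q_3 = (-0.6667, -0.3333, -0.6667).

Q = [[0.1961, -0.7191, -0.6667], [0.7845, 0.5230, -0.3333], [-0.5883, 0.4576, -0.6667]], R = [[5.0990, 2.1573, 0.3922], [0.0000, 0.5883, -4.8375], [0.0000, 0.0000, 2.3333]]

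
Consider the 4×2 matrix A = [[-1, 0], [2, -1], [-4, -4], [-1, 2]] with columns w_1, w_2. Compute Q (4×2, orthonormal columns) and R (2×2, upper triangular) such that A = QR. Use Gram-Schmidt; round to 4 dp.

Q = [[-0.2132, 0.1435], [0.4264, -0.5500], [-0.8528, -0.4782], [-0.2132, 0.6695]], R = [[4.6904, 2.5584], [0.0000, 3.8019]]

q_1 = w_1/‖w_1‖ = (-1, 2, -4, -1)/4.6904 = (-0.2132, 0.4264, -0.8528, -0.2132).
r_{12} = q_1·w_2 = 2.5584.
u_2 = w_2 − 2.5584·q_1 = (0.5455, -2.0909, -1.8182, 2.5455).
‖u_2‖ = 3.8019, so q_2 = (0.1435, -0.5500, -0.4782, 0.6695).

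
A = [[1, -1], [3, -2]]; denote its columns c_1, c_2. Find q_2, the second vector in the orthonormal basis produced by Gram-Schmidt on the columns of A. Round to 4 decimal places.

q_1 = c_1/‖c_1‖ = (1, 3)/3.1623 = (0.3162, 0.9487).
r_{12} = q_1·c_2 = -2.2136.
u_2 = c_2 + 2.2136·q_1 = (-0.3000, 0.1000).
‖u_2‖ = 0.3162, so q_2 = (-0.9487, 0.3162).

q_2 = (-0.9487, 0.3162)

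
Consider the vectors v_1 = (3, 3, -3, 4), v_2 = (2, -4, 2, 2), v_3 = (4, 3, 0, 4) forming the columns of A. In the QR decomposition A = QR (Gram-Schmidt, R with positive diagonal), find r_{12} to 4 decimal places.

v_1 = (3, 3, -3, 4); ‖v_1‖ = 6.5574, so e_1 = (0.4575, 0.4575, -0.4575, 0.6100).
r_{12} = e_1·v_2 = -0.6100.

r_{12} = -0.6100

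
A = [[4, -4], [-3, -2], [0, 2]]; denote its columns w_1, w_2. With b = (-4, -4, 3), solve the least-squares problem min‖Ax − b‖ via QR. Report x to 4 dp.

x = (0.4080, 1.4200)

w_1 = (4, -3, 0); ‖w_1‖ = 5.0000, so e_1 = (0.8000, -0.6000, 0.0000).
e_1·w_2 = 0.8000·(-4) + (-0.6000)·(-2) + 0.0000·2 = -2.0000.
u_2 = w_2 + 2.0000·e_1 = (-2.4000, -3.2000, 2.0000).
‖u_2‖ = 4.4721, so e_2 = (-0.5367, -0.7155, 0.4472).
Qᵀb = (-0.8000, 6.3504).
Back-substitute: x_2 = 6.3504/4.4721 = 1.4200.
x_1 = (-0.8000 + 2.0000·1.4200)/5.0000 = 0.4080.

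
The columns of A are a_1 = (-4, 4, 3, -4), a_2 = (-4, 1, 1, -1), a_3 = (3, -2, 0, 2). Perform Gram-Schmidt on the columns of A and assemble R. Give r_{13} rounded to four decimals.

r_{13} = -3.7087

a_1 = (-4, 4, 3, -4); ‖a_1‖ = 7.5498, so q_1 = (-0.5298, 0.5298, 0.3974, -0.5298).
r_{13} = q_1·a_3 = -3.7087.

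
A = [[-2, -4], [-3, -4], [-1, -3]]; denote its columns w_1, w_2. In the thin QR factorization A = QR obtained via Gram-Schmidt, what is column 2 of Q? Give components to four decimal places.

q_2 = (-0.3984, 0.5179, -0.7570)

w_1 = (-2, -3, -1); ‖w_1‖ = 3.7417, so q_1 = (-0.5345, -0.8018, -0.2673).
q_1·w_2 = (-0.5345)·(-4) + (-0.8018)·(-4) + (-0.2673)·(-3) = 6.1470.
u_2 = w_2 − 6.1470·q_1 = (-0.7143, 0.9286, -1.3571).
‖u_2‖ = 1.7928, so q_2 = (-0.3984, 0.5179, -0.7570).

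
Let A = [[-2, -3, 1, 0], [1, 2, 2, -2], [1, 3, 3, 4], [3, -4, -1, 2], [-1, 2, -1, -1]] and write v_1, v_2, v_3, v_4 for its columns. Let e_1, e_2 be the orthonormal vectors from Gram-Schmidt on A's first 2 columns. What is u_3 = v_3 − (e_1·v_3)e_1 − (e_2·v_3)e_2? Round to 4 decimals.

u_3 = (2.1176, 1.2941, 2.0000, -0.1765, -1.4706)

v_1 = (-2, 1, 1, 3, -1); ‖v_1‖ = 4.0000, so e_1 = (-0.5000, 0.2500, 0.2500, 0.7500, -0.2500).
e_1·v_2 = (-0.5000)·(-3) + 0.2500·2 + 0.2500·3 + 0.7500·(-4) + (-0.2500)·2 = -0.7500.
u_2 = v_2 + 0.7500·e_1 = (-3.3750, 2.1875, 3.1875, -3.4375, 1.8125).
‖u_2‖ = 6.4372, so e_2 = (-0.5243, 0.3398, 0.4952, -0.5340, 0.2816).
e_1·v_3 = (-0.5000)·1 + 0.2500·2 + 0.2500·3 + 0.7500·(-1) + (-0.2500)·(-1) = 0.2500; e_2·v_3 = (-0.5243)·1 + 0.3398·2 + 0.4952·3 + (-0.5340)·(-1) + 0.2816·(-1) = 1.8933.
u_3 = v_3 − 0.2500·e_1 − 1.8933·e_2 = (2.1176, 1.2941, 2.0000, -0.1765, -1.4706).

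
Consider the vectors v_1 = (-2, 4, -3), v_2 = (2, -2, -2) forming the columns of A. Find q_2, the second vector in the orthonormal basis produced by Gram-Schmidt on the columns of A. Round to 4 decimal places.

q_2 = (0.4836, -0.3574, -0.7990)

v_1 = (-2, 4, -3); ‖v_1‖ = 5.3852, so q_1 = (-0.3714, 0.7428, -0.5571).
q_1·v_2 = (-0.3714)·2 + 0.7428·(-2) + (-0.5571)·(-2) = -1.1142.
u_2 = v_2 + 1.1142·q_1 = (1.5862, -1.1724, -2.6207).
‖u_2‖ = 3.2800, so q_2 = (0.4836, -0.3574, -0.7990).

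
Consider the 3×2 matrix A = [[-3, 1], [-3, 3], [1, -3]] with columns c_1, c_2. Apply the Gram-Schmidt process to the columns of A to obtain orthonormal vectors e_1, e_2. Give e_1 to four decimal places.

e_1 = (-0.6882, -0.6882, 0.2294)

c_1 = (-3, -3, 1); ‖c_1‖ = 4.3589, so e_1 = (-0.6882, -0.6882, 0.2294).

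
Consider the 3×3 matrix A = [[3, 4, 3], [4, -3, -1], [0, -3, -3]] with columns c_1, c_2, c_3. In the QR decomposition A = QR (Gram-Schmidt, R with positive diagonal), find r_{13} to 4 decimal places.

r_{13} = 1.0000

c_1 = (3, 4, 0); ‖c_1‖ = 5.0000, so q_1 = (0.6000, 0.8000, 0.0000).
r_{13} = q_1·c_3 = 1.0000.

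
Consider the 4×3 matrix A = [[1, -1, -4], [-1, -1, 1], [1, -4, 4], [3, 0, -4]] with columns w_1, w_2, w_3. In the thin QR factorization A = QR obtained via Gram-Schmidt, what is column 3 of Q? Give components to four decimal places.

q_1 = w_1/‖w_1‖ = (1, -1, 1, 3)/3.4641 = (0.2887, -0.2887, 0.2887, 0.8660).
r_{12} = q_1·w_2 = -1.1547.
u_2 = w_2 + 1.1547·q_1 = (-0.6667, -1.3333, -3.6667, 1.0000).
‖u_2‖ = 4.0825, so q_2 = (-0.1633, -0.3266, -0.8981, 0.2449).
r_{13} = q_1·w_3 = -3.7528; r_{23} = q_2·w_3 = -4.2458.
u_3 = w_3 + 3.7528·q_1 + 4.2458·q_2 = (-3.6100, -1.4700, 1.2700, 0.2900).
‖u_3‖ = 4.1097, so q_3 = (-0.8784, -0.3577, 0.3090, 0.0706).

q_3 = (-0.8784, -0.3577, 0.3090, 0.0706)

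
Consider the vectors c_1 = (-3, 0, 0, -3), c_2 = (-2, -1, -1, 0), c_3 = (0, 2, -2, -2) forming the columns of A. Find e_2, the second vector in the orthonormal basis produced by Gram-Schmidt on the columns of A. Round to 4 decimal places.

c_1 = (-3, 0, 0, -3); ‖c_1‖ = 4.2426, so e_1 = (-0.7071, 0.0000, 0.0000, -0.7071).
e_1·c_2 = (-0.7071)·(-2) + 0.0000·(-1) + 0.0000·(-1) + (-0.7071)·0 = 1.4142.
u_2 = c_2 − 1.4142·e_1 = (-1.0000, -1.0000, -1.0000, 1.0000).
‖u_2‖ = 2.0000, so e_2 = (-0.5000, -0.5000, -0.5000, 0.5000).

e_2 = (-0.5000, -0.5000, -0.5000, 0.5000)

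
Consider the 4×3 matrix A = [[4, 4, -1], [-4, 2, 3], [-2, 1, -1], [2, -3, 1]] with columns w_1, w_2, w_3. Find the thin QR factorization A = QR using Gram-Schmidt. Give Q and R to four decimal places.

Q = [[0.6325, 0.7303, 0.1623], [-0.6325, 0.3651, 0.6724], [-0.3162, 0.1826, -0.5333], [0.3162, -0.5477, 0.4869]], R = [[6.3246, 0.0000, -1.8974], [0.0000, 5.4772, -0.3651], [0.0000, 0.0000, 2.8752]]

e_1 = w_1/‖w_1‖ = (4, -4, -2, 2)/6.3246 = (0.6325, -0.6325, -0.3162, 0.3162).
r_{12} = e_1·w_2 = 0.0000.
u_2 = w_2 + 0.0000·e_1 = (4.0000, 2.0000, 1.0000, -3.0000).
‖u_2‖ = 5.4772, so e_2 = (0.7303, 0.3651, 0.1826, -0.5477).
r_{13} = e_1·w_3 = -1.8974; r_{23} = e_2·w_3 = -0.3651.
u_3 = w_3 + 1.8974·e_1 + 0.3651·e_2 = (0.4667, 1.9333, -1.5333, 1.4000).
‖u_3‖ = 2.8752, so e_3 = (0.1623, 0.6724, -0.5333, 0.4869).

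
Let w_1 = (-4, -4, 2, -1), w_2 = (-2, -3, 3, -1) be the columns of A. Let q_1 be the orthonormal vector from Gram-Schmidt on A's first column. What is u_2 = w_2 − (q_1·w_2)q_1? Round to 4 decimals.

u_2 = (0.9189, -0.0811, 1.5405, -0.2703)

q_1 = w_1/‖w_1‖ = (-4, -4, 2, -1)/6.0828 = (-0.6576, -0.6576, 0.3288, -0.1644).
r_{12} = q_1·w_2 = 4.4388.
u_2 = w_2 − 4.4388·q_1 = (0.9189, -0.0811, 1.5405, -0.2703).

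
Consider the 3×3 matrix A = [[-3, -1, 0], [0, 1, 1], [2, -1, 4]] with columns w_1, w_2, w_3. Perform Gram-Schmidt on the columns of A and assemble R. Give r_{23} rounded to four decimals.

r_{23} = -2.1146

w_1 = (-3, 0, 2); ‖w_1‖ = 3.6056, so q_1 = (-0.8321, 0.0000, 0.5547).
q_1·w_2 = (-0.8321)·(-1) + 0.0000·1 + 0.5547·(-1) = 0.2774.
u_2 = w_2 − 0.2774·q_1 = (-0.7692, 1.0000, -1.1538).
‖u_2‖ = 1.7097, so q_2 = (-0.4499, 0.5849, -0.6749).
r_{23} = q_2·w_3 = -2.1146.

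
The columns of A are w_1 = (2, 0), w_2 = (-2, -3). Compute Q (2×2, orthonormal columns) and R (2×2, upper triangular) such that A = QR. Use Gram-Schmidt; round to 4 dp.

e_1 = w_1/‖w_1‖ = (2, 0)/2.0000 = (1.0000, 0.0000).
r_{12} = e_1·w_2 = -2.0000.
u_2 = w_2 + 2.0000·e_1 = (0.0000, -3.0000).
‖u_2‖ = 3.0000, so e_2 = (0.0000, -1.0000).

Q = [[1.0000, 0.0000], [0.0000, -1.0000]], R = [[2.0000, -2.0000], [0.0000, 3.0000]]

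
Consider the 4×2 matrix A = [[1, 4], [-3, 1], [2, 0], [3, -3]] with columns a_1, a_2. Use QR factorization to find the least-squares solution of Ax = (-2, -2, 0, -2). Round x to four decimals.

a_1 = (1, -3, 2, 3); ‖a_1‖ = 4.7958, so q_1 = (0.2085, -0.6255, 0.4170, 0.6255).
q_1·a_2 = 0.2085·4 + (-0.6255)·1 + 0.4170·0 + 0.6255·(-3) = -1.6681.
u_2 = a_2 + 1.6681·q_1 = (4.3478, -0.0435, 0.6957, -1.9565).
‖u_2‖ = 4.8184, so q_2 = (0.9023, -0.0090, 0.1444, -0.4060).
Qᵀb = (-0.4170, -0.9745).
Back-substitute: x_2 = -0.9745/4.8184 = -0.2022.
x_1 = (-0.4170 + 1.6681·(-0.2022))/4.7958 = -0.1573.

x = (-0.1573, -0.2022)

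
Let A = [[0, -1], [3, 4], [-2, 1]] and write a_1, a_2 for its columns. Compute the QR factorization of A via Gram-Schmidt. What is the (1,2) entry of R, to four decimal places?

a_1 = (0, 3, -2); ‖a_1‖ = 3.6056, so e_1 = (0.0000, 0.8321, -0.5547).
r_{12} = e_1·a_2 = 2.7735.

r_{12} = 2.7735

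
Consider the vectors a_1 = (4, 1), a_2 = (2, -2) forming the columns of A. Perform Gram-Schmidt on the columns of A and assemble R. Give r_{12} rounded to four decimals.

q_1 = a_1/‖a_1‖ = (4, 1)/4.1231 = (0.9701, 0.2425).
r_{12} = q_1·a_2 = 1.4552.

r_{12} = 1.4552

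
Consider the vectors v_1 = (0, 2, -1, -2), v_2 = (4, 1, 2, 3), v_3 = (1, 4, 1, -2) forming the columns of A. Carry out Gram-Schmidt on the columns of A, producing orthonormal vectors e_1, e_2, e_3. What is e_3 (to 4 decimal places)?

e_3 = (-0.3911, 0.2832, 0.8631, -0.1483)

e_1 = v_1/‖v_1‖ = (0, 2, -1, -2)/3.0000 = (0.0000, 0.6667, -0.3333, -0.6667).
r_{12} = e_1·v_2 = -2.0000.
u_2 = v_2 + 2.0000·e_1 = (4.0000, 2.3333, 1.3333, 1.6667).
‖u_2‖ = 5.0990, so e_2 = (0.7845, 0.4576, 0.2615, 0.3269).
r_{13} = e_1·v_3 = 3.6667; r_{23} = e_2·v_3 = 2.2226.
u_3 = v_3 − 3.6667·e_1 − 2.2226·e_2 = (-0.7436, 0.5385, 1.6410, -0.2821).
‖u_3‖ = 1.9014, so e_3 = (-0.3911, 0.2832, 0.8631, -0.1483).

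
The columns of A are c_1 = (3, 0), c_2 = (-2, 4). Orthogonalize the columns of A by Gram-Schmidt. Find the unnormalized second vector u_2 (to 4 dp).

q_1 = c_1/‖c_1‖ = (3, 0)/3.0000 = (1.0000, 0.0000).
r_{12} = q_1·c_2 = -2.0000.
u_2 = c_2 + 2.0000·q_1 = (0.0000, 4.0000).

u_2 = (0.0000, 4.0000)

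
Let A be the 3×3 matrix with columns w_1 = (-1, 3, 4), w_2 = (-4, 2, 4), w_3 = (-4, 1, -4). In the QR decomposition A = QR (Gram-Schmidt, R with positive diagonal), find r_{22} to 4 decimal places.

r_{22} = 3.1623

w_1 = (-1, 3, 4); ‖w_1‖ = 5.0990, so e_1 = (-0.1961, 0.5883, 0.7845).
e_1·w_2 = (-0.1961)·(-4) + 0.5883·2 + 0.7845·4 = 5.0990.
u_2 = w_2 − 5.0990·e_1 = (-3.0000, -1.0000, 0.0000).
r_{22} = ‖u_2‖ = 3.1623.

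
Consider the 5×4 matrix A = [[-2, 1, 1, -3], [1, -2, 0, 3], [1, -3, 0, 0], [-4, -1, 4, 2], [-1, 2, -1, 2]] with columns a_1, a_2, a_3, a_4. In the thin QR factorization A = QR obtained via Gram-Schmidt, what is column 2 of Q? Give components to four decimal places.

e_2 = (0.1335, -0.4212, -0.6575, -0.4417, 0.4212)

a_1 = (-2, 1, 1, -4, -1); ‖a_1‖ = 4.7958, so e_1 = (-0.4170, 0.2085, 0.2085, -0.8341, -0.2085).
e_1·a_2 = (-0.4170)·1 + 0.2085·(-2) + 0.2085·(-3) + (-0.8341)·(-1) + (-0.2085)·2 = -1.0426.
u_2 = a_2 + 1.0426·e_1 = (0.5652, -1.7826, -2.7826, -1.8696, 1.7826).
‖u_2‖ = 4.2324, so e_2 = (0.1335, -0.4212, -0.6575, -0.4417, 0.4212).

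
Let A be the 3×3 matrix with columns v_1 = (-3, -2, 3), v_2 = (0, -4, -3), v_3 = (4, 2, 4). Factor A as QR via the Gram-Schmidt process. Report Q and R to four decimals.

v_1 = (-3, -2, 3); ‖v_1‖ = 4.6904, so e_1 = (-0.6396, -0.4264, 0.6396).
e_1·v_2 = (-0.6396)·0 + (-0.4264)·(-4) + 0.6396·(-3) = -0.2132.
u_2 = v_2 + 0.2132·e_1 = (-0.1364, -4.0909, -2.8636).
‖u_2‖ = 4.9955, so e_2 = (-0.0273, -0.8189, -0.5732).
e_1·v_3 = (-0.6396)·4 + (-0.4264)·2 + 0.6396·4 = -0.8528; e_2·v_3 = (-0.0273)·4 + (-0.8189)·2 + (-0.5732)·4 = -4.0400.
u_3 = v_3 + 0.8528·e_1 + 4.0400·e_2 = (3.3443, -1.6721, 2.2295).
‖u_3‖ = 4.3533, so e_3 = (0.7682, -0.3841, 0.5121).

Q = [[-0.6396, -0.0273, 0.7682], [-0.4264, -0.8189, -0.3841], [0.6396, -0.5732, 0.5121]], R = [[4.6904, -0.2132, -0.8528], [0.0000, 4.9955, -4.0400], [0.0000, 0.0000, 4.3533]]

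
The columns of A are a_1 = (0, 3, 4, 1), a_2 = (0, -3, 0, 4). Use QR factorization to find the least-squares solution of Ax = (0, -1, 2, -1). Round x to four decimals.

a_1 = (0, 3, 4, 1); ‖a_1‖ = 5.0990, so q_1 = (0.0000, 0.5883, 0.7845, 0.1961).
q_1·a_2 = 0.0000·0 + 0.5883·(-3) + 0.7845·0 + 0.1961·4 = -0.9806.
u_2 = a_2 + 0.9806·q_1 = (0.0000, -2.4231, 0.7692, 4.1923).
‖u_2‖ = 4.9029, so q_2 = (0.0000, -0.4942, 0.1569, 0.8551).
Qᵀb = (0.7845, -0.0471).
Back-substitute: x_2 = -0.0471/4.9029 = -0.0096.
x_1 = (0.7845 + 0.9806·(-0.0096))/5.0990 = 0.1520.

x = (0.1520, -0.0096)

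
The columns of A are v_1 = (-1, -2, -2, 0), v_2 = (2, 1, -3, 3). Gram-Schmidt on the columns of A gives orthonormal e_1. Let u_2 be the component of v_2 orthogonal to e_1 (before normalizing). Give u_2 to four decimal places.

e_1 = v_1/‖v_1‖ = (-1, -2, -2, 0)/3.0000 = (-0.3333, -0.6667, -0.6667, 0.0000).
r_{12} = e_1·v_2 = 0.6667.
u_2 = v_2 − 0.6667·e_1 = (2.2222, 1.4444, -2.5556, 3.0000).

u_2 = (2.2222, 1.4444, -2.5556, 3.0000)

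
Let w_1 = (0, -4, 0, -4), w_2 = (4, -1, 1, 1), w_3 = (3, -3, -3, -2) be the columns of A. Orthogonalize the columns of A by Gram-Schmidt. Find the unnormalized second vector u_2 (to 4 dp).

u_2 = (4.0000, -1.0000, 1.0000, 1.0000)

e_1 = w_1/‖w_1‖ = (0, -4, 0, -4)/5.6569 = (0.0000, -0.7071, 0.0000, -0.7071).
r_{12} = e_1·w_2 = 0.0000.
u_2 = w_2 + 0.0000·e_1 = (4.0000, -1.0000, 1.0000, 1.0000).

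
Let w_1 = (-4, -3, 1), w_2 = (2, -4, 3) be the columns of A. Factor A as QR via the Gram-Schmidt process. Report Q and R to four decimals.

Q = [[-0.7845, 0.5909], [-0.5883, -0.6131], [0.1961, 0.5244]], R = [[5.0990, 1.3728], [0.0000, 5.2072]]

w_1 = (-4, -3, 1); ‖w_1‖ = 5.0990, so q_1 = (-0.7845, -0.5883, 0.1961).
q_1·w_2 = (-0.7845)·2 + (-0.5883)·(-4) + 0.1961·3 = 1.3728.
u_2 = w_2 − 1.3728·q_1 = (3.0769, -3.1923, 2.7308).
‖u_2‖ = 5.2072, so q_2 = (0.5909, -0.6131, 0.5244).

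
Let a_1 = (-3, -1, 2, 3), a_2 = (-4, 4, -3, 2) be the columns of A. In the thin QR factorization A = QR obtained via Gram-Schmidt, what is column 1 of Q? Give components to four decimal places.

a_1 = (-3, -1, 2, 3); ‖a_1‖ = 4.7958, so q_1 = (-0.6255, -0.2085, 0.4170, 0.6255).

q_1 = (-0.6255, -0.2085, 0.4170, 0.6255)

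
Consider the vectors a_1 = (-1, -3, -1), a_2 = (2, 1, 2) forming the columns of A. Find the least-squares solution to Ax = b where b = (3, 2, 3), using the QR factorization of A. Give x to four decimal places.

x = (-0.2000, 1.4000)

a_1 = (-1, -3, -1); ‖a_1‖ = 3.3166, so q_1 = (-0.3015, -0.9045, -0.3015).
q_1·a_2 = (-0.3015)·2 + (-0.9045)·1 + (-0.3015)·2 = -2.1106.
u_2 = a_2 + 2.1106·q_1 = (1.3636, -0.9091, 1.3636).
‖u_2‖ = 2.1320, so q_2 = (0.6396, -0.4264, 0.6396).
Qᵀb = (-3.6181, 2.9848).
Back-substitute: x_2 = 2.9848/2.1320 = 1.4000.
x_1 = (-3.6181 + 2.1106·1.4000)/3.3166 = -0.2000.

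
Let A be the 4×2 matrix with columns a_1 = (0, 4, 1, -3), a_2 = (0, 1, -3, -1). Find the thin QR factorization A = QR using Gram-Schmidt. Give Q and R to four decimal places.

Q = [[0.0000, 0.0000], [0.7845, 0.1194], [0.1961, -0.9787], [-0.5883, -0.1671]], R = [[5.0990, 0.7845], [0.0000, 3.2225]]

a_1 = (0, 4, 1, -3); ‖a_1‖ = 5.0990, so q_1 = (0.0000, 0.7845, 0.1961, -0.5883).
q_1·a_2 = 0.0000·0 + 0.7845·1 + 0.1961·(-3) + (-0.5883)·(-1) = 0.7845.
u_2 = a_2 − 0.7845·q_1 = (0.0000, 0.3846, -3.1538, -0.5385).
‖u_2‖ = 3.2225, so q_2 = (0.0000, 0.1194, -0.9787, -0.1671).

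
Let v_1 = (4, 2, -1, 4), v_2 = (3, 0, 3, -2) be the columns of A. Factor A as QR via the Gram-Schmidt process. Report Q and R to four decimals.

Q = [[0.6576, 0.6169], [0.3288, -0.0115], [-0.1644, 0.6458], [0.6576, -0.4497]], R = [[6.0828, 0.1644], [0.0000, 4.6875]]

v_1 = (4, 2, -1, 4); ‖v_1‖ = 6.0828, so e_1 = (0.6576, 0.3288, -0.1644, 0.6576).
e_1·v_2 = 0.6576·3 + 0.3288·0 + (-0.1644)·3 + 0.6576·(-2) = 0.1644.
u_2 = v_2 − 0.1644·e_1 = (2.8919, -0.0541, 3.0270, -2.1081).
‖u_2‖ = 4.6875, so e_2 = (0.6169, -0.0115, 0.6458, -0.4497).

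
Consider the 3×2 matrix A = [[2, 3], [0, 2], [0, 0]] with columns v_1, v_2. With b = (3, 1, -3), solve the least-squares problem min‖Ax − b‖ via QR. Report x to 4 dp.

q_1 = v_1/‖v_1‖ = (2, 0, 0)/2.0000 = (1.0000, 0.0000, 0.0000).
r_{12} = q_1·v_2 = 3.0000.
u_2 = v_2 − 3.0000·q_1 = (0.0000, 2.0000, 0.0000).
‖u_2‖ = 2.0000, so q_2 = (0.0000, 1.0000, 0.0000).
Qᵀb = (3.0000, 1.0000).
Back-substitute: x_2 = 1.0000/2.0000 = 0.5000.
x_1 = (3.0000 − 3.0000·0.5000)/2.0000 = 0.7500.

x = (0.7500, 0.5000)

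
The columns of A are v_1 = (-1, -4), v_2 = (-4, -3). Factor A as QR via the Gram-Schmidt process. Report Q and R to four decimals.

v_1 = (-1, -4); ‖v_1‖ = 4.1231, so e_1 = (-0.2425, -0.9701).
e_1·v_2 = (-0.2425)·(-4) + (-0.9701)·(-3) = 3.8806.
u_2 = v_2 − 3.8806·e_1 = (-3.0588, 0.7647).
‖u_2‖ = 3.1530, so e_2 = (-0.9701, 0.2425).

Q = [[-0.2425, -0.9701], [-0.9701, 0.2425]], R = [[4.1231, 3.8806], [0.0000, 3.1530]]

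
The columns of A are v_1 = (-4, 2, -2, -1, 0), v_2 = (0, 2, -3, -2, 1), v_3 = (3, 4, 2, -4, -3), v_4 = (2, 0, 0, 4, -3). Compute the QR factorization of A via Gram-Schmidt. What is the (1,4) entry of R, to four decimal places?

v_1 = (-4, 2, -2, -1, 0); ‖v_1‖ = 5.0000, so e_1 = (-0.8000, 0.4000, -0.4000, -0.2000, 0.0000).
r_{14} = e_1·v_4 = -2.4000.

r_{14} = -2.4000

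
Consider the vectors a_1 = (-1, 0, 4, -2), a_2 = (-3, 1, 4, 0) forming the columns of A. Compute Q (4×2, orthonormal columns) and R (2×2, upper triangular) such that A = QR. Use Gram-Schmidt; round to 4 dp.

Q = [[-0.2182, -0.7059], [0.0000, 0.3369], [0.8729, 0.1283], [-0.4364, 0.6097]], R = [[4.5826, 4.1461], [0.0000, 2.9681]]

e_1 = a_1/‖a_1‖ = (-1, 0, 4, -2)/4.5826 = (-0.2182, 0.0000, 0.8729, -0.4364).
r_{12} = e_1·a_2 = 4.1461.
u_2 = a_2 − 4.1461·e_1 = (-2.0952, 1.0000, 0.3810, 1.8095).
‖u_2‖ = 2.9681, so e_2 = (-0.7059, 0.3369, 0.1283, 0.6097).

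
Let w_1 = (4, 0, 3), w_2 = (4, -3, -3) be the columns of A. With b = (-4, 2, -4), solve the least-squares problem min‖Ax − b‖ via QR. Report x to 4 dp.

x = (-1.1011, -0.0674)

q_1 = w_1/‖w_1‖ = (4, 0, 3)/5.0000 = (0.8000, 0.0000, 0.6000).
r_{12} = q_1·w_2 = 1.4000.
u_2 = w_2 − 1.4000·q_1 = (2.8800, -3.0000, -3.8400).
‖u_2‖ = 5.6604, so q_2 = (0.5088, -0.5300, -0.6784).
Qᵀb = (-5.6000, -0.3816).
Back-substitute: x_2 = -0.3816/5.6604 = -0.0674.
x_1 = (-5.6000 − 1.4000·(-0.0674))/5.0000 = -1.1011.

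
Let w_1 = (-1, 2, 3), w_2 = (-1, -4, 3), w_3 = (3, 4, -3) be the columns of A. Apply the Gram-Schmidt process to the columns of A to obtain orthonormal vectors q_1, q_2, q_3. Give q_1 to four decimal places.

q_1 = (-0.2673, 0.5345, 0.8018)

w_1 = (-1, 2, 3); ‖w_1‖ = 3.7417, so q_1 = (-0.2673, 0.5345, 0.8018).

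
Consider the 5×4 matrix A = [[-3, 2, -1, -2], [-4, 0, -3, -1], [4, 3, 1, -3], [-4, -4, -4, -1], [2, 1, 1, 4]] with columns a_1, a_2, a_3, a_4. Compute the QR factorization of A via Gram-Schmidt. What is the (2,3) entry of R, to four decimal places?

r_{23} = 0.7593

a_1 = (-3, -4, 4, -4, 2); ‖a_1‖ = 7.8102, so e_1 = (-0.3841, -0.5121, 0.5121, -0.5121, 0.2561).
e_1·a_2 = (-0.3841)·2 + (-0.5121)·0 + 0.5121·3 + (-0.5121)·(-4) + 0.2561·1 = 3.0729.
u_2 = a_2 − 3.0729·e_1 = (3.1803, 1.5738, 1.4262, -2.4262, 0.2131).
‖u_2‖ = 4.5340, so e_2 = (0.7014, 0.3471, 0.3146, -0.5351, 0.0470).
r_{23} = e_2·a_3 = 0.7593.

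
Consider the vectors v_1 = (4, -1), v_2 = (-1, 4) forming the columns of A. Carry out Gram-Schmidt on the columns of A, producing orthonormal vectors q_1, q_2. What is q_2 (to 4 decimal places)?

q_1 = v_1/‖v_1‖ = (4, -1)/4.1231 = (0.9701, -0.2425).
r_{12} = q_1·v_2 = -1.9403.
u_2 = v_2 + 1.9403·q_1 = (0.8824, 3.5294).
‖u_2‖ = 3.6380, so q_2 = (0.2425, 0.9701).

q_2 = (0.2425, 0.9701)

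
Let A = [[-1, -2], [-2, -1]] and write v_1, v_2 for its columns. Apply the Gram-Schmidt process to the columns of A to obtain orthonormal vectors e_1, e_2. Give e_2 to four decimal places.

e_2 = (-0.8944, 0.4472)

e_1 = v_1/‖v_1‖ = (-1, -2)/2.2361 = (-0.4472, -0.8944).
r_{12} = e_1·v_2 = 1.7889.
u_2 = v_2 − 1.7889·e_1 = (-1.2000, 0.6000).
‖u_2‖ = 1.3416, so e_2 = (-0.8944, 0.4472).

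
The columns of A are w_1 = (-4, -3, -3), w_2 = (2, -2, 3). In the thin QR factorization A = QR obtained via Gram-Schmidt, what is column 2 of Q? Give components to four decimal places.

e_2 = (0.1925, -0.8103, 0.5535)

w_1 = (-4, -3, -3); ‖w_1‖ = 5.8310, so e_1 = (-0.6860, -0.5145, -0.5145).
e_1·w_2 = (-0.6860)·2 + (-0.5145)·(-2) + (-0.5145)·3 = -1.8865.
u_2 = w_2 + 1.8865·e_1 = (0.7059, -2.9706, 2.0294).
‖u_2‖ = 3.6662, so e_2 = (0.1925, -0.8103, 0.5535).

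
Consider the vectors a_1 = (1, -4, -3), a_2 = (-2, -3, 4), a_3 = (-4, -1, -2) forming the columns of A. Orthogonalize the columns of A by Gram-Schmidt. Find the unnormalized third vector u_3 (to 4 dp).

e_1 = a_1/‖a_1‖ = (1, -4, -3)/5.0990 = (0.1961, -0.7845, -0.5883).
r_{12} = e_1·a_2 = -0.3922.
u_2 = a_2 + 0.3922·e_1 = (-1.9231, -3.3077, 3.7692).
‖u_2‖ = 5.3709, so e_2 = (-0.3581, -0.6159, 0.7018).
r_{13} = e_1·a_3 = 1.1767; r_{23} = e_2·a_3 = 0.6445.
u_3 = a_3 − 1.1767·e_1 − 0.6445·e_2 = (-4.0000, 0.3200, -1.7600).

u_3 = (-4.0000, 0.3200, -1.7600)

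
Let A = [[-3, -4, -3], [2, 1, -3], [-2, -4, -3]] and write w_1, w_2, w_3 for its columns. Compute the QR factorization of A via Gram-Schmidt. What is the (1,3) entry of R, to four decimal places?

r_{13} = 2.1828

w_1 = (-3, 2, -2); ‖w_1‖ = 4.1231, so e_1 = (-0.7276, 0.4851, -0.4851).
r_{13} = e_1·w_3 = 2.1828.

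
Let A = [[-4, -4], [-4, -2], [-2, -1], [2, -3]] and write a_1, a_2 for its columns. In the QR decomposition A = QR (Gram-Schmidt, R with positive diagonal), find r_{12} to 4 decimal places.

a_1 = (-4, -4, -2, 2); ‖a_1‖ = 6.3246, so q_1 = (-0.6325, -0.6325, -0.3162, 0.3162).
r_{12} = q_1·a_2 = 3.1623.

r_{12} = 3.1623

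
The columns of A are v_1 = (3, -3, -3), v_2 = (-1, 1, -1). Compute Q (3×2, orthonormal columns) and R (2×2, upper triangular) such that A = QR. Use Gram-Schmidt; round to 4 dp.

Q = [[0.5774, -0.4082], [-0.5774, 0.4082], [-0.5774, -0.8165]], R = [[5.1962, -0.5774], [0.0000, 1.6330]]

v_1 = (3, -3, -3); ‖v_1‖ = 5.1962, so q_1 = (0.5774, -0.5774, -0.5774).
q_1·v_2 = 0.5774·(-1) + (-0.5774)·1 + (-0.5774)·(-1) = -0.5774.
u_2 = v_2 + 0.5774·q_1 = (-0.6667, 0.6667, -1.3333).
‖u_2‖ = 1.6330, so q_2 = (-0.4082, 0.4082, -0.8165).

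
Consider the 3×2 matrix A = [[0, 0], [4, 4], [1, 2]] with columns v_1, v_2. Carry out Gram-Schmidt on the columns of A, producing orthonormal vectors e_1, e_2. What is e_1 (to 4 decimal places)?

e_1 = v_1/‖v_1‖ = (0, 4, 1)/4.1231 = (0.0000, 0.9701, 0.2425).

e_1 = (0.0000, 0.9701, 0.2425)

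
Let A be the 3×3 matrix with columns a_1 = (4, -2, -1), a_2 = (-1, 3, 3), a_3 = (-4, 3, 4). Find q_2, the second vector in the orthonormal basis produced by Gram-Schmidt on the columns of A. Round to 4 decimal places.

q_2 = (0.4461, 0.5324, 0.7194)

a_1 = (4, -2, -1); ‖a_1‖ = 4.5826, so q_1 = (0.8729, -0.4364, -0.2182).
q_1·a_2 = 0.8729·(-1) + (-0.4364)·3 + (-0.2182)·3 = -2.8368.
u_2 = a_2 + 2.8368·q_1 = (1.4762, 1.7619, 2.3810).
‖u_2‖ = 3.3094, so q_2 = (0.4461, 0.5324, 0.7194).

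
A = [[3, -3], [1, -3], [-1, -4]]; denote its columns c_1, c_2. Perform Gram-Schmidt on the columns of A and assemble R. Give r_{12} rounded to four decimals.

c_1 = (3, 1, -1); ‖c_1‖ = 3.3166, so e_1 = (0.9045, 0.3015, -0.3015).
r_{12} = e_1·c_2 = -2.4121.

r_{12} = -2.4121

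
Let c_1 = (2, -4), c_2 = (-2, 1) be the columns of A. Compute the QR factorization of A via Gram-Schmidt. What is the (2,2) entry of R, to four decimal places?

q_1 = c_1/‖c_1‖ = (2, -4)/4.4721 = (0.4472, -0.8944).
r_{12} = q_1·c_2 = -1.7889.
u_2 = c_2 + 1.7889·q_1 = (-1.2000, -0.6000).
r_{22} = ‖u_2‖ = 1.3416.

r_{22} = 1.3416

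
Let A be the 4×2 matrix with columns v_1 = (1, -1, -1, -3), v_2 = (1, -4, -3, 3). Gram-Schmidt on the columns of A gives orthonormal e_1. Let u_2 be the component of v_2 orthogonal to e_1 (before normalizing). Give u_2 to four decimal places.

v_1 = (1, -1, -1, -3); ‖v_1‖ = 3.4641, so e_1 = (0.2887, -0.2887, -0.2887, -0.8660).
e_1·v_2 = 0.2887·1 + (-0.2887)·(-4) + (-0.2887)·(-3) + (-0.8660)·3 = -0.2887.
u_2 = v_2 + 0.2887·e_1 = (1.0833, -4.0833, -3.0833, 2.7500).

u_2 = (1.0833, -4.0833, -3.0833, 2.7500)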